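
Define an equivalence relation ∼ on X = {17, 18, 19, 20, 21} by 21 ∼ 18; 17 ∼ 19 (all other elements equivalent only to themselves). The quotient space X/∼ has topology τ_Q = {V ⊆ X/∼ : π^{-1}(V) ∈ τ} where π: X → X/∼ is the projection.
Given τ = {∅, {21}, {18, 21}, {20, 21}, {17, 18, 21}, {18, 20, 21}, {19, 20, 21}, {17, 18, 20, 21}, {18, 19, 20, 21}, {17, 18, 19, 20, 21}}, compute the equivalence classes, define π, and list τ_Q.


X/∼ = {[17=19], [18=21], [20]}; |τ_Q| = 4.

Equivalence classes: [17=19], [18=21], [20].
Quotient map π: X → X/∼ sends 17 ↦ [17=19], 18 ↦ [18=21], 19 ↦ [17=19], 20 ↦ [20], 21 ↦ [18=21].
For each subset V ⊆ X/∼, compute π^{-1}(V) ⊆ X and check whether π^{-1}(V) ∈ τ. V is open in τ_Q iff π^{-1}(V) ∈ τ.
  V = {}: π^{-1}(V) = ∅ ∈ τ ✓.
  V = {[17=19]}: π^{-1}(V) = {17, 19} ∉ τ ✗.
  V = {[18=21]}: π^{-1}(V) = {18, 21} ∈ τ ✓.
  V = {[17=19], [18=21]}: π^{-1}(V) = {17, 18, 19, 21} ∉ τ ✗.
  V = {[20]}: π^{-1}(V) = {20} ∉ τ ✗.
  V = {[17=19], [20]}: π^{-1}(V) = {17, 19, 20} ∉ τ ✗.
  V = {[18=21], [20]}: π^{-1}(V) = {18, 20, 21} ∈ τ ✓.
  V = {[17=19], [18=21], [20]}: π^{-1}(V) = {17, 18, 19, 20, 21} ∈ τ ✓.
Open sets in the quotient: τ_Q = {{}, {[18=21]}, {[18=21], [20]}, {[17=19], [18=21], [20]}} (4 elements).


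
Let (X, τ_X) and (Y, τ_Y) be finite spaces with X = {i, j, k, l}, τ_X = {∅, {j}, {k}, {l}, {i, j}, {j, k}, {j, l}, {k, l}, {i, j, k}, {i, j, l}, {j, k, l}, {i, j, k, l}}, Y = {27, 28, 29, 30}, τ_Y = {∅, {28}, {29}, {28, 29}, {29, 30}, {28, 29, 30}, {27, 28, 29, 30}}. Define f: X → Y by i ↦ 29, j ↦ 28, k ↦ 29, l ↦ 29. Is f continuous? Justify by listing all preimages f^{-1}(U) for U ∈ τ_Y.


f is NOT continuous.

Compute f^{-1}(U) for each U ∈ τ_Y:
  U = ∅: f^{-1}(U) = ∅ ∈ τ_X ✓.
  U = {28}: f^{-1}(U) = {j} ∈ τ_X ✓.
  U = {29}: f^{-1}(U) = {i, k, l} ∉ τ_X ✗.
  U = {28, 29}: f^{-1}(U) = {i, j, k, l} ∈ τ_X ✓.
  U = {29, 30}: f^{-1}(U) = {i, k, l} ∉ τ_X ✗.
  U = {28, 29, 30}: f^{-1}(U) = {i, j, k, l} ∈ τ_X ✓.
  U = {27, 28, 29, 30}: f^{-1}(U) = {i, j, k, l} ∈ τ_X ✓.
Found U = {29} with f^{-1}(U) = {i, k, l} not in τ_X. Therefore f is NOT continuous.


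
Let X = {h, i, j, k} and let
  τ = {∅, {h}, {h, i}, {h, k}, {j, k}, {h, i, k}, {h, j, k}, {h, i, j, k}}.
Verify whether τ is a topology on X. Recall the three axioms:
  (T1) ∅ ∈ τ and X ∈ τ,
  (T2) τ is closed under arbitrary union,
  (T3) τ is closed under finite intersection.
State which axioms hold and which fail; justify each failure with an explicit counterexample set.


τ is NOT a topology on X.

Axiom (T1): ∅ ∈ τ? Yes; X ∈ τ? Yes.
Axiom (T2/T3): check pairwise unions and intersections of members of τ.
Counterexample for (T3): {h, k} ∩ {j, k} = {k} ∉ τ. Therefore τ is NOT a topology.


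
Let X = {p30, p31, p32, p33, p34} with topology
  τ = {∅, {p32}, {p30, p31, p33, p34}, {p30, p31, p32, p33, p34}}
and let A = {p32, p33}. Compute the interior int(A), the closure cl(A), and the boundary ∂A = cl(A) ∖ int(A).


int(A) = {p32}, cl(A) = {p30, p31, p32, p33, p34}, ∂A = {p30, p31, p33, p34}.

Closed sets in (X, τ) are complements of opens:
  closed(X, τ) = {∅, {p32}, {p30, p31, p33, p34}, {p30, p31, p32, p33, p34}}.
int(A) = ⋃ {U ∈ τ : U ⊆ A}. Opens contained in A: ∅, {p32}.
Taking the union of these: int(A) = {p32}.
cl(A) = ⋂ {C closed : A ⊆ C}. Closed sets containing A: {p30, p31, p32, p33, p34}.
Intersecting these: cl(A) = {p30, p31, p32, p33, p34}.
∂A = cl(A) ∖ int(A) = {p30, p31, p32, p33, p34} ∖ {p32} = {p30, p31, p33, p34}.


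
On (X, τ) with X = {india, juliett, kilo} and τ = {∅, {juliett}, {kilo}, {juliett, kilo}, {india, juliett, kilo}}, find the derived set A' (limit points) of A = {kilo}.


A' = {india}

For each x ∈ X, list the open sets U ∈ τ with x ∈ U, then check whether U ∩ (A ∖ {x}) ≠ ∅ for every such U.
  x = india: opens ∋ x are {india, juliett, kilo}; each meets A ∖ {india}, so x IS a limit point.
  x = juliett: open {juliett} ∋ x has {juliett} ∩ (A ∖ {juliett}) = ∅, so x is NOT a limit point.
  x = kilo: open {kilo} ∋ x has {kilo} ∩ (A ∖ {kilo}) = ∅, so x is NOT a limit point.
Collecting: A' = {india}.


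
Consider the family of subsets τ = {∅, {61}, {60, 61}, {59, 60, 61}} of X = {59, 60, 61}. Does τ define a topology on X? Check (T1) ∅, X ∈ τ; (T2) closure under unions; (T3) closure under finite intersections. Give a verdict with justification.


τ IS a topology on X.

Axiom (T1): ∅ ∈ τ? Yes; X ∈ τ? Yes.
Axiom (T2/T3): check pairwise unions and intersections of members of τ.
All pairwise intersections and unions checked — each lies in τ. Therefore τ satisfies (T1), (T2), (T3): it IS a topology on X.


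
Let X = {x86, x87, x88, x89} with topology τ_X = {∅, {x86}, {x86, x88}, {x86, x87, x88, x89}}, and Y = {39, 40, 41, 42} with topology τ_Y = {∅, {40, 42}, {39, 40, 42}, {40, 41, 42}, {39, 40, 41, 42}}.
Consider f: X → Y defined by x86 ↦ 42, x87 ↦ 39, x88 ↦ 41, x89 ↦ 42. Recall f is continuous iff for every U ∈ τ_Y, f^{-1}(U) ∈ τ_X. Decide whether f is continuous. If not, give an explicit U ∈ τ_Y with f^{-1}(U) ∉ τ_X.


f is NOT continuous.

Compute f^{-1}(U) for each U ∈ τ_Y:
  U = ∅: f^{-1}(U) = ∅ ∈ τ_X ✓.
  U = {40, 42}: f^{-1}(U) = {x86, x89} ∉ τ_X ✗.
  U = {39, 40, 42}: f^{-1}(U) = {x86, x87, x89} ∉ τ_X ✗.
  U = {40, 41, 42}: f^{-1}(U) = {x86, x88, x89} ∉ τ_X ✗.
  U = {39, 40, 41, 42}: f^{-1}(U) = {x86, x87, x88, x89} ∈ τ_X ✓.
Found U = {40, 42} with f^{-1}(U) = {x86, x89} not in τ_X. Therefore f is NOT continuous.


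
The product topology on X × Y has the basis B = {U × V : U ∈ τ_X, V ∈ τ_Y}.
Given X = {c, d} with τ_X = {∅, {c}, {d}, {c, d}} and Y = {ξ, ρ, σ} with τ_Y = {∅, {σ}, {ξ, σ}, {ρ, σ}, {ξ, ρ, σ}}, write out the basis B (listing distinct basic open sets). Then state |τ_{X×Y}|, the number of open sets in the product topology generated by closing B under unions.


Basis B = {∅ × ∅, {c} × {σ}, {d} × {σ}, {c} × {ξ, σ}, {c} × {ρ, σ}, {c, d} × {σ}, {d} × {ξ, σ}, {d} × {ρ, σ}, {c} × {ξ, ρ, σ}, {d} × {ξ, ρ, σ}, {c, d} × {ξ, σ}, {c, d} × {ρ, σ}, {c, d} × {ξ, ρ, σ}}; |τ_{X×Y}| = 25.

Enumerate products U × V with U ∈ τ_X, V ∈ τ_Y (deduplicated):
  ∅ × ∅ = {} (∅)
  {c} × {σ} = {(c,σ)}
  {d} × {σ} = {(d,σ)}
  {c} × {ξ, σ} = {(c,ξ), (c,σ)}
  {c} × {ρ, σ} = {(c,ρ), (c,σ)}
  {c, d} × {σ} = {(c,σ), (d,σ)}
  {d} × {ξ, σ} = {(d,ξ), (d,σ)}
  {d} × {ρ, σ} = {(d,ρ), (d,σ)}
  {c} × {ξ, ρ, σ} = {(c,ξ), (c,ρ), (c,σ)}
  {d} × {ξ, ρ, σ} = {(d,ξ), (d,ρ), (d,σ)}
  {c, d} × {ξ, σ} = {(c,ξ), (c,σ), (d,ξ), (d,σ)}
  {c, d} × {ρ, σ} = {(c,ρ), (c,σ), (d,ρ), (d,σ)}
  {c, d} × {ξ, ρ, σ} = {(c,ξ), (c,ρ), (c,σ), (d,ξ), (d,ρ), (d,σ)}
These 13 distinct sets form the basis B.
Close under arbitrary unions to get τ_{X×Y}; counting gives |τ_{X×Y}| = 25.


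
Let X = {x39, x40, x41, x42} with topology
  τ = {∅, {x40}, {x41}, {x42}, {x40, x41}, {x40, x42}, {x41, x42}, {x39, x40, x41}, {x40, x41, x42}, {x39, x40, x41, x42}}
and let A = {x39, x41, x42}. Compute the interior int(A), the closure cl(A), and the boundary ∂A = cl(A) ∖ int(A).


int(A) = {x41, x42}, cl(A) = {x39, x41, x42}, ∂A = {x39}.

Closed sets in (X, τ) are complements of opens:
  closed(X, τ) = {∅, {x39}, {x42}, {x39, x40}, {x39, x41}, {x39, x42}, {x39, x40, x41}, {x39, x40, x42}, {x39, x41, x42}, {x39, x40, x41, x42}}.
int(A) = ⋃ {U ∈ τ : U ⊆ A}. Opens contained in A: ∅, {x41}, {x42}, {x41, x42}.
Taking the union of these: int(A) = {x41, x42}.
cl(A) = ⋂ {C closed : A ⊆ C}. Closed sets containing A: {x39, x41, x42}, {x39, x40, x41, x42}.
Intersecting these: cl(A) = {x39, x41, x42}.
∂A = cl(A) ∖ int(A) = {x39, x41, x42} ∖ {x41, x42} = {x39}.


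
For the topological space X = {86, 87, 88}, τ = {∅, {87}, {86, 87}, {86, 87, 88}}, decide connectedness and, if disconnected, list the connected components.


(X, τ) is connected.

Find clopen sets (U ∈ τ with X ∖ U ∈ τ):
  U = ∅, X ∖ U = {86, 87, 88} — both open, so U is clopen.
  U = {86, 87, 88}, X ∖ U = ∅ — both open, so U is clopen.
Only trivial clopens (∅ and X) exist, so (X, τ) is connected.
Compute connected components by grouping points that agree on all clopens:
  component: {86, 87, 88}


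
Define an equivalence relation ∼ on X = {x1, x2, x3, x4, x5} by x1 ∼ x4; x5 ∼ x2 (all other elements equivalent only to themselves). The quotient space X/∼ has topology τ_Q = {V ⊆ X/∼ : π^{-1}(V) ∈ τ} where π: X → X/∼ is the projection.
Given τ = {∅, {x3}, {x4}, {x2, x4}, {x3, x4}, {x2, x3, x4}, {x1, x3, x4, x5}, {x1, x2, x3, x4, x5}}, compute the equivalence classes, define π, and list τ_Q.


X/∼ = {[x1=x4], [x2=x5], [x3]}; |τ_Q| = 3.

Equivalence classes: [x1=x4], [x2=x5], [x3].
Quotient map π: X → X/∼ sends x1 ↦ [x1=x4], x2 ↦ [x2=x5], x3 ↦ [x3], x4 ↦ [x1=x4], x5 ↦ [x2=x5].
For each subset V ⊆ X/∼, compute π^{-1}(V) ⊆ X and check whether π^{-1}(V) ∈ τ. V is open in τ_Q iff π^{-1}(V) ∈ τ.
  V = {}: π^{-1}(V) = ∅ ∈ τ ✓.
  V = {[x1=x4]}: π^{-1}(V) = {x1, x4} ∉ τ ✗.
  V = {[x2=x5]}: π^{-1}(V) = {x2, x5} ∉ τ ✗.
  V = {[x1=x4], [x2=x5]}: π^{-1}(V) = {x1, x2, x4, x5} ∉ τ ✗.
  V = {[x3]}: π^{-1}(V) = {x3} ∈ τ ✓.
  V = {[x1=x4], [x3]}: π^{-1}(V) = {x1, x3, x4} ∉ τ ✗.
  V = {[x2=x5], [x3]}: π^{-1}(V) = {x2, x3, x5} ∉ τ ✗.
  V = {[x1=x4], [x2=x5], [x3]}: π^{-1}(V) = {x1, x2, x3, x4, x5} ∈ τ ✓.
Open sets in the quotient: τ_Q = {{}, {[x3]}, {[x1=x4], [x2=x5], [x3]}} (3 elements).


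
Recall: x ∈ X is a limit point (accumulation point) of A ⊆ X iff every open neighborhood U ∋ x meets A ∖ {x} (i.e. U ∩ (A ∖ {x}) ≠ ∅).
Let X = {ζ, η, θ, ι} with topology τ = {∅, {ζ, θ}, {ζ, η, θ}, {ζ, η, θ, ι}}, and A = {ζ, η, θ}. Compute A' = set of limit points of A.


A' = {ζ, η, θ, ι}

For each x ∈ X, list the open sets U ∈ τ with x ∈ U, then check whether U ∩ (A ∖ {x}) ≠ ∅ for every such U.
  x = ζ: opens ∋ x are {ζ, θ}, {ζ, η, θ}, {ζ, η, θ, ι}; each meets A ∖ {ζ}, so x IS a limit point.
  x = η: opens ∋ x are {ζ, η, θ}, {ζ, η, θ, ι}; each meets A ∖ {η}, so x IS a limit point.
  x = θ: opens ∋ x are {ζ, θ}, {ζ, η, θ}, {ζ, η, θ, ι}; each meets A ∖ {θ}, so x IS a limit point.
  x = ι: opens ∋ x are {ζ, η, θ, ι}; each meets A ∖ {ι}, so x IS a limit point.
Collecting: A' = {ζ, η, θ, ι}.


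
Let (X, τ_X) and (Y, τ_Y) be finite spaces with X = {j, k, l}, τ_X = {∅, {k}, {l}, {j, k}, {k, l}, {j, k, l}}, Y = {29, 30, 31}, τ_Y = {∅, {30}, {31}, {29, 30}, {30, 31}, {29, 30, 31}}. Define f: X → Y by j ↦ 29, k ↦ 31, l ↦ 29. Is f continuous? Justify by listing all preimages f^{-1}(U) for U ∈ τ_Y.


f is NOT continuous.

Compute f^{-1}(U) for each U ∈ τ_Y:
  U = ∅: f^{-1}(U) = ∅ ∈ τ_X ✓.
  U = {30}: f^{-1}(U) = ∅ ∈ τ_X ✓.
  U = {31}: f^{-1}(U) = {k} ∈ τ_X ✓.
  U = {29, 30}: f^{-1}(U) = {j, l} ∉ τ_X ✗.
  U = {30, 31}: f^{-1}(U) = {k} ∈ τ_X ✓.
  U = {29, 30, 31}: f^{-1}(U) = {j, k, l} ∈ τ_X ✓.
Found U = {29, 30} with f^{-1}(U) = {j, l} not in τ_X. Therefore f is NOT continuous.


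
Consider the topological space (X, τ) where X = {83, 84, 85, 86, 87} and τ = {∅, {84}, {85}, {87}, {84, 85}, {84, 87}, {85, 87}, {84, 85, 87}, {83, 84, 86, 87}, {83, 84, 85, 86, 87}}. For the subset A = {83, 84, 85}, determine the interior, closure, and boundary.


int(A) = {84, 85}, cl(A) = {83, 84, 85, 86}, ∂A = {83, 86}.

Closed sets in (X, τ) are complements of opens:
  closed(X, τ) = {∅, {85}, {83, 86}, {83, 84, 86}, {83, 85, 86}, {83, 86, 87}, {83, 84, 85, 86}, {83, 84, 86, 87}, {83, 85, 86, 87}, {83, 84, 85, 86, 87}}.
int(A) = ⋃ {U ∈ τ : U ⊆ A}. Opens contained in A: ∅, {84}, {85}, {84, 85}.
Taking the union of these: int(A) = {84, 85}.
cl(A) = ⋂ {C closed : A ⊆ C}. Closed sets containing A: {83, 84, 85, 86}, {83, 84, 85, 86, 87}.
Intersecting these: cl(A) = {83, 84, 85, 86}.
∂A = cl(A) ∖ int(A) = {83, 84, 85, 86} ∖ {84, 85} = {83, 86}.


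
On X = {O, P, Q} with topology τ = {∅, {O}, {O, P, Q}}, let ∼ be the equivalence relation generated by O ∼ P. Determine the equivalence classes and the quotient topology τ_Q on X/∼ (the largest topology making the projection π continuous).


X/∼ = {[O=P], [Q]}; |τ_Q| = 2.

Equivalence classes: [O=P], [Q].
Quotient map π: X → X/∼ sends O ↦ [O=P], P ↦ [O=P], Q ↦ [Q].
For each subset V ⊆ X/∼, compute π^{-1}(V) ⊆ X and check whether π^{-1}(V) ∈ τ. V is open in τ_Q iff π^{-1}(V) ∈ τ.
  V = {}: π^{-1}(V) = ∅ ∈ τ ✓.
  V = {[O=P]}: π^{-1}(V) = {O, P} ∉ τ ✗.
  V = {[Q]}: π^{-1}(V) = {Q} ∉ τ ✗.
  V = {[O=P], [Q]}: π^{-1}(V) = {O, P, Q} ∈ τ ✓.
Open sets in the quotient: τ_Q = {{}, {[O=P], [Q]}} (2 elements).


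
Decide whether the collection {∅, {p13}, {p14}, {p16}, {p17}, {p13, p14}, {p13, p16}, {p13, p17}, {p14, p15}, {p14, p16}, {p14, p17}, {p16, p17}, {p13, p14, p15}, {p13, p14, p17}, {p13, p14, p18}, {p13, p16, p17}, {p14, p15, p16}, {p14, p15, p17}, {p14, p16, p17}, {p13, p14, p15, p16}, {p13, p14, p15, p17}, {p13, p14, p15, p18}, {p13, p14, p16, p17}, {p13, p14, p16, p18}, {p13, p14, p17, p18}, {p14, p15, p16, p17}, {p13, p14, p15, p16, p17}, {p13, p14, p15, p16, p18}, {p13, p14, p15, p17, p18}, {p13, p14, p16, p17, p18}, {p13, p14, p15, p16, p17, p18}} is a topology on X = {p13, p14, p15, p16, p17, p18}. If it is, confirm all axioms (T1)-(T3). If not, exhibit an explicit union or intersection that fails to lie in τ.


τ is NOT a topology on X.

Axiom (T1): ∅ ∈ τ? Yes; X ∈ τ? Yes.
Axiom (T2/T3): check pairwise unions and intersections of members of τ.
Counterexample for (T2): {p13} ∪ {p14, p16} = {p13, p14, p16} ∉ τ. Therefore τ is NOT a topology.


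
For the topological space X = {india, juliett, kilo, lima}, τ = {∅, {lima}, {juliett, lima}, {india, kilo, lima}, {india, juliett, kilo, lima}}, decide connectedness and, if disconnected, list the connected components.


(X, τ) is connected.

Find clopen sets (U ∈ τ with X ∖ U ∈ τ):
  U = ∅, X ∖ U = {india, juliett, kilo, lima} — both open, so U is clopen.
  U = {india, juliett, kilo, lima}, X ∖ U = ∅ — both open, so U is clopen.
Only trivial clopens (∅ and X) exist, so (X, τ) is connected.
Compute connected components by grouping points that agree on all clopens:
  component: {india, juliett, kilo, lima}


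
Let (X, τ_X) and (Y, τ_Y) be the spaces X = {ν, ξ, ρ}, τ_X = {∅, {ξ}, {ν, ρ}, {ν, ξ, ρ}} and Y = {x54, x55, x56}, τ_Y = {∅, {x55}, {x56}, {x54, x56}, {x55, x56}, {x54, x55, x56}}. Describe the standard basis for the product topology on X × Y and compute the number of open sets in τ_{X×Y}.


Basis B = {∅ × ∅, {ξ} × {x55}, {ξ} × {x56}, {ν, ρ} × {x55}, {ν, ρ} × {x56}, {ξ} × {x54, x56}, {ξ} × {x55, x56}, {ν, ξ, ρ} × {x55}, {ν, ξ, ρ} × {x56}, {ξ} × {x54, x55, x56}, {ν, ρ} × {x54, x56}, {ν, ρ} × {x55, x56}, {ν, ρ} × {x54, x55, x56}, {ν, ξ, ρ} × {x54, x56}, {ν, ξ, ρ} × {x55, x56}, {ν, ξ, ρ} × {x54, x55, x56}}; |τ_{X×Y}| = 36.

Enumerate products U × V with U ∈ τ_X, V ∈ τ_Y (deduplicated):
  ∅ × ∅ = {} (∅)
  {ξ} × {x55} = {(ξ,x55)}
  {ξ} × {x56} = {(ξ,x56)}
  {ν, ρ} × {x55} = {(ν,x55), (ρ,x55)}
  {ν, ρ} × {x56} = {(ν,x56), (ρ,x56)}
  {ξ} × {x54, x56} = {(ξ,x54), (ξ,x56)}
  {ξ} × {x55, x56} = {(ξ,x55), (ξ,x56)}
  {ν, ξ, ρ} × {x55} = {(ν,x55), (ξ,x55), (ρ,x55)}
  {ν, ξ, ρ} × {x56} = {(ν,x56), (ξ,x56), (ρ,x56)}
  {ξ} × {x54, x55, x56} = {(ξ,x54), (ξ,x55), (ξ,x56)}
  {ν, ρ} × {x54, x56} = {(ν,x54), (ν,x56), (ρ,x54), (ρ,x56)}
  {ν, ρ} × {x55, x56} = {(ν,x55), (ν,x56), (ρ,x55), (ρ,x56)}
  {ν, ρ} × {x54, x55, x56} = {(ν,x54), (ν,x55), (ν,x56), (ρ,x54), (ρ,x55), (ρ,x56)}
  {ν, ξ, ρ} × {x54, x56} = {(ν,x54), (ν,x56), (ξ,x54), (ξ,x56), (ρ,x54), (ρ,x56)}
  {ν, ξ, ρ} × {x55, x56} = {(ν,x55), (ν,x56), (ξ,x55), (ξ,x56), (ρ,x55), (ρ,x56)}
  {ν, ξ, ρ} × {x54, x55, x56} = {(ν,x54), (ν,x55), (ν,x56), (ξ,x54), (ξ,x55), (ξ,x56), (ρ,x54), (ρ,x55), (ρ,x56)}
These 16 distinct sets form the basis B.
Close under arbitrary unions to get τ_{X×Y}; counting gives |τ_{X×Y}| = 36.


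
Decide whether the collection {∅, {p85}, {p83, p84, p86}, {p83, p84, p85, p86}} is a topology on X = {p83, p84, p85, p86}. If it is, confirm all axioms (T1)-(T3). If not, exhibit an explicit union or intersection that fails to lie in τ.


τ IS a topology on X.

Axiom (T1): ∅ ∈ τ? Yes; X ∈ τ? Yes.
Axiom (T2/T3): check pairwise unions and intersections of members of τ.
All pairwise intersections and unions checked — each lies in τ. Therefore τ satisfies (T1), (T2), (T3): it IS a topology on X.


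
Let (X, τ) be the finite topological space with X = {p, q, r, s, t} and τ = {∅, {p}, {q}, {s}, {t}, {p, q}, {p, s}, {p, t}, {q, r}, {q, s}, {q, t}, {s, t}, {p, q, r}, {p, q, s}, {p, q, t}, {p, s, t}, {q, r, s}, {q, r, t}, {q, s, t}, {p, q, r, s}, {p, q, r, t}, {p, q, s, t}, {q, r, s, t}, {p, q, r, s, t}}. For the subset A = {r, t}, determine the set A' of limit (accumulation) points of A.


A' = ∅

For each x ∈ X, list the open sets U ∈ τ with x ∈ U, then check whether U ∩ (A ∖ {x}) ≠ ∅ for every such U.
  x = p: open {p} ∋ x has {p} ∩ (A ∖ {p}) = ∅, so x is NOT a limit point.
  x = q: open {q} ∋ x has {q} ∩ (A ∖ {q}) = ∅, so x is NOT a limit point.
  x = r: open {q, r} ∋ x has {q, r} ∩ (A ∖ {r}) = ∅, so x is NOT a limit point.
  x = s: open {s} ∋ x has {s} ∩ (A ∖ {s}) = ∅, so x is NOT a limit point.
  x = t: open {t} ∋ x has {t} ∩ (A ∖ {t}) = ∅, so x is NOT a limit point.
Collecting: A' = ∅.


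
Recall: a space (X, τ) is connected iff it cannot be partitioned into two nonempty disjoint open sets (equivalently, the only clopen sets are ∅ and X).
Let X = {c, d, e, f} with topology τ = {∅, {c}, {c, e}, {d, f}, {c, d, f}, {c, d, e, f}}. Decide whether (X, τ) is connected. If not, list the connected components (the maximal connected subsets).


(X, τ) is disconnected; components = [{c, e}, {d, f}].

Find clopen sets (U ∈ τ with X ∖ U ∈ τ):
  U = ∅, X ∖ U = {c, d, e, f} — both open, so U is clopen.
  U = {c, e}, X ∖ U = {d, f} — both open, so U is clopen.
  U = {d, f}, X ∖ U = {c, e} — both open, so U is clopen.
  U = {c, d, e, f}, X ∖ U = ∅ — both open, so U is clopen.
Nontrivial clopen(s) exist: e.g. {d, f}. So (X, τ) is disconnected.
Compute connected components by grouping points that agree on all clopens:
  component: {c, e}
  component: {d, f}


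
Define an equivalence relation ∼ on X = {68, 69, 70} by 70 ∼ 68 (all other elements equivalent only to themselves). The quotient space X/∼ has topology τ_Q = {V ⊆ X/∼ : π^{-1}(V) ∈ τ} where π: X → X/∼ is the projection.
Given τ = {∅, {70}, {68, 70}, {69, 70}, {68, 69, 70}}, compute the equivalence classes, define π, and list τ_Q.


X/∼ = {[68=70], [69]}; |τ_Q| = 3.

Equivalence classes: [68=70], [69].
Quotient map π: X → X/∼ sends 68 ↦ [68=70], 69 ↦ [69], 70 ↦ [68=70].
For each subset V ⊆ X/∼, compute π^{-1}(V) ⊆ X and check whether π^{-1}(V) ∈ τ. V is open in τ_Q iff π^{-1}(V) ∈ τ.
  V = {}: π^{-1}(V) = ∅ ∈ τ ✓.
  V = {[68=70]}: π^{-1}(V) = {68, 70} ∈ τ ✓.
  V = {[69]}: π^{-1}(V) = {69} ∉ τ ✗.
  V = {[68=70], [69]}: π^{-1}(V) = {68, 69, 70} ∈ τ ✓.
Open sets in the quotient: τ_Q = {{}, {[68=70]}, {[68=70], [69]}} (3 elements).


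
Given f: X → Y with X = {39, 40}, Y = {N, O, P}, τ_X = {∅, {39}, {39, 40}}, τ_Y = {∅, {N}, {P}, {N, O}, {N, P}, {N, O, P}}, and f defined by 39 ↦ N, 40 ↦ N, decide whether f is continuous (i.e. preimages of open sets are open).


f IS continuous.

Compute f^{-1}(U) for each U ∈ τ_Y:
  U = ∅: f^{-1}(U) = ∅ ∈ τ_X ✓.
  U = {N}: f^{-1}(U) = {39, 40} ∈ τ_X ✓.
  U = {P}: f^{-1}(U) = ∅ ∈ τ_X ✓.
  U = {N, O}: f^{-1}(U) = {39, 40} ∈ τ_X ✓.
  U = {N, P}: f^{-1}(U) = {39, 40} ∈ τ_X ✓.
  U = {N, O, P}: f^{-1}(U) = {39, 40} ∈ τ_X ✓.
Every preimage lies in τ_X, so f IS continuous.


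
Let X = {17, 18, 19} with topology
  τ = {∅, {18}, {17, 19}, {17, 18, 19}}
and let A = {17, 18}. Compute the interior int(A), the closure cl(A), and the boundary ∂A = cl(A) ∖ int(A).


int(A) = {18}, cl(A) = {17, 18, 19}, ∂A = {17, 19}.

Closed sets in (X, τ) are complements of opens:
  closed(X, τ) = {∅, {18}, {17, 19}, {17, 18, 19}}.
int(A) = ⋃ {U ∈ τ : U ⊆ A}. Opens contained in A: ∅, {18}.
Taking the union of these: int(A) = {18}.
cl(A) = ⋂ {C closed : A ⊆ C}. Closed sets containing A: {17, 18, 19}.
Intersecting these: cl(A) = {17, 18, 19}.
∂A = cl(A) ∖ int(A) = {17, 18, 19} ∖ {18} = {17, 19}.


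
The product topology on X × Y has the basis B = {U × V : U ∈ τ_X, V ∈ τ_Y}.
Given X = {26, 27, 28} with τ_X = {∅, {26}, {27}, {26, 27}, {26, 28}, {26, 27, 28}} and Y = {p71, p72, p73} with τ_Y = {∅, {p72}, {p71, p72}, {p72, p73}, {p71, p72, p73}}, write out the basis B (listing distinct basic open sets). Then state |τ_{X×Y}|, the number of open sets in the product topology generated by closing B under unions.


Basis B = {∅ × ∅, {26} × {p72}, {27} × {p72}, {26} × {p71, p72}, {26} × {p72, p73}, {26, 27} × {p72}, {26, 28} × {p72}, {27} × {p71, p72}, {27} × {p72, p73}, {26} × {p71, p72, p73}, {26, 27, 28} × {p72}, {27} × {p71, p72, p73}, {26, 27} × {p71, p72}, {26, 28} × {p71, p72}, {26, 27} × {p72, p73}, {26, 28} × {p72, p73}, {26, 27} × {p71, p72, p73}, {26, 28} × {p71, p72, p73}, {26, 27, 28} × {p71, p72}, {26, 27, 28} × {p72, p73}, {26, 27, 28} × {p71, p72, p73}}; |τ_{X×Y}| = 70.

Enumerate products U × V with U ∈ τ_X, V ∈ τ_Y (deduplicated):
  ∅ × ∅ = {} (∅)
  {26} × {p72} = {(26,p72)}
  {27} × {p72} = {(27,p72)}
  {26} × {p71, p72} = {(26,p71), (26,p72)}
  {26} × {p72, p73} = {(26,p72), (26,p73)}
  {26, 27} × {p72} = {(26,p72), (27,p72)}
  {26, 28} × {p72} = {(26,p72), (28,p72)}
  {27} × {p71, p72} = {(27,p71), (27,p72)}
  {27} × {p72, p73} = {(27,p72), (27,p73)}
  {26} × {p71, p72, p73} = {(26,p71), (26,p72), (26,p73)}
  {26, 27, 28} × {p72} = {(26,p72), (27,p72), (28,p72)}
  {27} × {p71, p72, p73} = {(27,p71), (27,p72), (27,p73)}
  {26, 27} × {p71, p72} = {(26,p71), (26,p72), (27,p71), (27,p72)}
  {26, 28} × {p71, p72} = {(26,p71), (26,p72), (28,p71), (28,p72)}
  {26, 27} × {p72, p73} = {(26,p72), (26,p73), (27,p72), (27,p73)}
  {26, 28} × {p72, p73} = {(26,p72), (26,p73), (28,p72), (28,p73)}
  {26, 27} × {p71, p72, p73} = {(26,p71), (26,p72), (26,p73), (27,p71), (27,p72), (27,p73)}
  {26, 28} × {p71, p72, p73} = {(26,p71), (26,p72), (26,p73), (28,p71), (28,p72), (28,p73)}
  {26, 27, 28} × {p71, p72} = {(26,p71), (26,p72), (27,p71), (27,p72), (28,p71), (28,p72)}
  {26, 27, 28} × {p72, p73} = {(26,p72), (26,p73), (27,p72), (27,p73), (28,p72), (28,p73)}
  {26, 27, 28} × {p71, p72, p73} = {(26,p71), (26,p72), (26,p73), (27,p71), (27,p72), (27,p73), (28,p71), (28,p72), (28,p73)}
These 21 distinct sets form the basis B.
Close under arbitrary unions to get τ_{X×Y}; counting gives |τ_{X×Y}| = 70.


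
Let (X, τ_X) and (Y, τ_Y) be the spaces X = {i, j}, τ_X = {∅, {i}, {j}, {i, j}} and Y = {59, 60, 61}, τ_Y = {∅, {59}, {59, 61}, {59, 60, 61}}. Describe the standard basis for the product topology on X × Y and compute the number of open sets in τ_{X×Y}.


Basis B = {∅ × ∅, {i} × {59}, {j} × {59}, {i} × {59, 61}, {i, j} × {59}, {j} × {59, 61}, {i} × {59, 60, 61}, {j} × {59, 60, 61}, {i, j} × {59, 61}, {i, j} × {59, 60, 61}}; |τ_{X×Y}| = 16.

Enumerate products U × V with U ∈ τ_X, V ∈ τ_Y (deduplicated):
  ∅ × ∅ = {} (∅)
  {i} × {59} = {(i,59)}
  {j} × {59} = {(j,59)}
  {i} × {59, 61} = {(i,59), (i,61)}
  {i, j} × {59} = {(i,59), (j,59)}
  {j} × {59, 61} = {(j,59), (j,61)}
  {i} × {59, 60, 61} = {(i,59), (i,60), (i,61)}
  {j} × {59, 60, 61} = {(j,59), (j,60), (j,61)}
  {i, j} × {59, 61} = {(i,59), (i,61), (j,59), (j,61)}
  {i, j} × {59, 60, 61} = {(i,59), (i,60), (i,61), (j,59), (j,60), (j,61)}
These 10 distinct sets form the basis B.
Close under arbitrary unions to get τ_{X×Y}; counting gives |τ_{X×Y}| = 16.


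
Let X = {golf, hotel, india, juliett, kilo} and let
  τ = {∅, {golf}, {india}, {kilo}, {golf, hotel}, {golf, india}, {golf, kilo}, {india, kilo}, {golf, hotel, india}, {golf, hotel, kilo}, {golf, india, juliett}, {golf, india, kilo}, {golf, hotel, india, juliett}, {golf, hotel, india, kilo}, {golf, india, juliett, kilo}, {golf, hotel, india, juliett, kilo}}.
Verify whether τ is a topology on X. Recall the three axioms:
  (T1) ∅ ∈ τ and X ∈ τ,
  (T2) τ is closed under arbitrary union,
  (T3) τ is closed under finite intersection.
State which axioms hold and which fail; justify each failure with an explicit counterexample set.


τ IS a topology on X.

Axiom (T1): ∅ ∈ τ? Yes; X ∈ τ? Yes.
Axiom (T2/T3): check pairwise unions and intersections of members of τ.
All pairwise intersections and unions checked — each lies in τ. Therefore τ satisfies (T1), (T2), (T3): it IS a topology on X.


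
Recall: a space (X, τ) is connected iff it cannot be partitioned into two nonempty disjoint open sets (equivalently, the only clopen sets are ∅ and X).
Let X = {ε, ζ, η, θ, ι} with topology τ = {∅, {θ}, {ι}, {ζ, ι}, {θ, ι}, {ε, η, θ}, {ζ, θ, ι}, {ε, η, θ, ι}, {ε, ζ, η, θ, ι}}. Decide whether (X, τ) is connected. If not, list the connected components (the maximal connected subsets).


(X, τ) is disconnected; components = [{ζ, ι}, {ε, η, θ}].

Find clopen sets (U ∈ τ with X ∖ U ∈ τ):
  U = ∅, X ∖ U = {ε, ζ, η, θ, ι} — both open, so U is clopen.
  U = {ζ, ι}, X ∖ U = {ε, η, θ} — both open, so U is clopen.
  U = {ε, η, θ}, X ∖ U = {ζ, ι} — both open, so U is clopen.
  U = {ε, ζ, η, θ, ι}, X ∖ U = ∅ — both open, so U is clopen.
Nontrivial clopen(s) exist: e.g. {ζ, ι}. So (X, τ) is disconnected.
Compute connected components by grouping points that agree on all clopens:
  component: {ζ, ι}
  component: {ε, η, θ}


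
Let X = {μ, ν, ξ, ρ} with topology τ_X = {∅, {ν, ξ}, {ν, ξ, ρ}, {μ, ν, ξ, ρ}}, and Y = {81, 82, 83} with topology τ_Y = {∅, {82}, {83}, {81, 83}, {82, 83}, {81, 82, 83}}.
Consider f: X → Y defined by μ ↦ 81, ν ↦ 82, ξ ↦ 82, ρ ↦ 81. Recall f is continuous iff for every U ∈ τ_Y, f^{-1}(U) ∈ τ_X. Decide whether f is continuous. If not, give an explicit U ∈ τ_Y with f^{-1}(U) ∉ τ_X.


f is NOT continuous.

Compute f^{-1}(U) for each U ∈ τ_Y:
  U = ∅: f^{-1}(U) = ∅ ∈ τ_X ✓.
  U = {82}: f^{-1}(U) = {ν, ξ} ∈ τ_X ✓.
  U = {83}: f^{-1}(U) = ∅ ∈ τ_X ✓.
  U = {81, 83}: f^{-1}(U) = {μ, ρ} ∉ τ_X ✗.
  U = {82, 83}: f^{-1}(U) = {ν, ξ} ∈ τ_X ✓.
  U = {81, 82, 83}: f^{-1}(U) = {μ, ν, ξ, ρ} ∈ τ_X ✓.
Found U = {81, 83} with f^{-1}(U) = {μ, ρ} not in τ_X. Therefore f is NOT continuous.


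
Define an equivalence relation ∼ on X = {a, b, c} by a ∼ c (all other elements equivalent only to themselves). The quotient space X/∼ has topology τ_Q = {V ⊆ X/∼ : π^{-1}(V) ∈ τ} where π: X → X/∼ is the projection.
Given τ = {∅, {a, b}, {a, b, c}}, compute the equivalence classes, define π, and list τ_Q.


X/∼ = {[a=c], [b]}; |τ_Q| = 2.

Equivalence classes: [a=c], [b].
Quotient map π: X → X/∼ sends a ↦ [a=c], b ↦ [b], c ↦ [a=c].
For each subset V ⊆ X/∼, compute π^{-1}(V) ⊆ X and check whether π^{-1}(V) ∈ τ. V is open in τ_Q iff π^{-1}(V) ∈ τ.
  V = {}: π^{-1}(V) = ∅ ∈ τ ✓.
  V = {[a=c]}: π^{-1}(V) = {a, c} ∉ τ ✗.
  V = {[b]}: π^{-1}(V) = {b} ∉ τ ✗.
  V = {[a=c], [b]}: π^{-1}(V) = {a, b, c} ∈ τ ✓.
Open sets in the quotient: τ_Q = {{}, {[a=c], [b]}} (2 elements).


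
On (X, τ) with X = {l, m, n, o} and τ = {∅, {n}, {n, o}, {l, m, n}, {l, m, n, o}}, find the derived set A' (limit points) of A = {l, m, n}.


A' = {l, m, o}

For each x ∈ X, list the open sets U ∈ τ with x ∈ U, then check whether U ∩ (A ∖ {x}) ≠ ∅ for every such U.
  x = l: opens ∋ x are {l, m, n}, {l, m, n, o}; each meets A ∖ {l}, so x IS a limit point.
  x = m: opens ∋ x are {l, m, n}, {l, m, n, o}; each meets A ∖ {m}, so x IS a limit point.
  x = n: open {n} ∋ x has {n} ∩ (A ∖ {n}) = ∅, so x is NOT a limit point.
  x = o: opens ∋ x are {n, o}, {l, m, n, o}; each meets A ∖ {o}, so x IS a limit point.
Collecting: A' = {l, m, o}.


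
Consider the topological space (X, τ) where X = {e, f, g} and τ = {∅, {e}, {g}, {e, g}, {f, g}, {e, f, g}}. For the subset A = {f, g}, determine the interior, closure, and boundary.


int(A) = {f, g}, cl(A) = {f, g}, ∂A = ∅.

Closed sets in (X, τ) are complements of opens:
  closed(X, τ) = {∅, {e}, {f}, {e, f}, {f, g}, {e, f, g}}.
int(A) = ⋃ {U ∈ τ : U ⊆ A}. Opens contained in A: ∅, {g}, {f, g}.
Taking the union of these: int(A) = {f, g}.
cl(A) = ⋂ {C closed : A ⊆ C}. Closed sets containing A: {f, g}, {e, f, g}.
Intersecting these: cl(A) = {f, g}.
∂A = cl(A) ∖ int(A) = {f, g} ∖ {f, g} = ∅.


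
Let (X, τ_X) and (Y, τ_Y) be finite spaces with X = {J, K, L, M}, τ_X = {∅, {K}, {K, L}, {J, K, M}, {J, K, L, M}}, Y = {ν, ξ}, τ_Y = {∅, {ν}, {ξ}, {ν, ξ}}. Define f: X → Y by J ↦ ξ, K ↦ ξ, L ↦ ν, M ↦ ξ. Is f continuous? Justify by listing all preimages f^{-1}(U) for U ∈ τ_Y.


f is NOT continuous.

Compute f^{-1}(U) for each U ∈ τ_Y:
  U = ∅: f^{-1}(U) = ∅ ∈ τ_X ✓.
  U = {ν}: f^{-1}(U) = {L} ∉ τ_X ✗.
  U = {ξ}: f^{-1}(U) = {J, K, M} ∈ τ_X ✓.
  U = {ν, ξ}: f^{-1}(U) = {J, K, L, M} ∈ τ_X ✓.
Found U = {ν} with f^{-1}(U) = {L} not in τ_X. Therefore f is NOT continuous.


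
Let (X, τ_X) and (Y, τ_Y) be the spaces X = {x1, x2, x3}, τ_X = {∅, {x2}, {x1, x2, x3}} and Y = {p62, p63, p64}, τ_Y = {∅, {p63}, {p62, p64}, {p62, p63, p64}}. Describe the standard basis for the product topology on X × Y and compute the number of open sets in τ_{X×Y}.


Basis B = {∅ × ∅, {x2} × {p63}, {x2} × {p62, p64}, {x1, x2, x3} × {p63}, {x2} × {p62, p63, p64}, {x1, x2, x3} × {p62, p64}, {x1, x2, x3} × {p62, p63, p64}}; |τ_{X×Y}| = 9.

Enumerate products U × V with U ∈ τ_X, V ∈ τ_Y (deduplicated):
  ∅ × ∅ = {} (∅)
  {x2} × {p63} = {(x2,p63)}
  {x2} × {p62, p64} = {(x2,p62), (x2,p64)}
  {x1, x2, x3} × {p63} = {(x1,p63), (x2,p63), (x3,p63)}
  {x2} × {p62, p63, p64} = {(x2,p62), (x2,p63), (x2,p64)}
  {x1, x2, x3} × {p62, p64} = {(x1,p62), (x1,p64), (x2,p62), (x2,p64), (x3,p62), (x3,p64)}
  {x1, x2, x3} × {p62, p63, p64} = {(x1,p62), (x1,p63), (x1,p64), (x2,p62), (x2,p63), (x2,p64), (x3,p62), (x3,p63), (x3,p64)}
These 7 distinct sets form the basis B.
Close under arbitrary unions to get τ_{X×Y}; counting gives |τ_{X×Y}| = 9.


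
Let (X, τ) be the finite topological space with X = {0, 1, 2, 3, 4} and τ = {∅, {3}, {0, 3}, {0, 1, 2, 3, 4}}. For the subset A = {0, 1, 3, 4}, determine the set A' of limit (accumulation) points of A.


A' = {0, 1, 2, 4}

For each x ∈ X, list the open sets U ∈ τ with x ∈ U, then check whether U ∩ (A ∖ {x}) ≠ ∅ for every such U.
  x = 0: opens ∋ x are {0, 3}, {0, 1, 2, 3, 4}; each meets A ∖ {0}, so x IS a limit point.
  x = 1: opens ∋ x are {0, 1, 2, 3, 4}; each meets A ∖ {1}, so x IS a limit point.
  x = 2: opens ∋ x are {0, 1, 2, 3, 4}; each meets A ∖ {2}, so x IS a limit point.
  x = 3: open {3} ∋ x has {3} ∩ (A ∖ {3}) = ∅, so x is NOT a limit point.
  x = 4: opens ∋ x are {0, 1, 2, 3, 4}; each meets A ∖ {4}, so x IS a limit point.
Collecting: A' = {0, 1, 2, 4}.


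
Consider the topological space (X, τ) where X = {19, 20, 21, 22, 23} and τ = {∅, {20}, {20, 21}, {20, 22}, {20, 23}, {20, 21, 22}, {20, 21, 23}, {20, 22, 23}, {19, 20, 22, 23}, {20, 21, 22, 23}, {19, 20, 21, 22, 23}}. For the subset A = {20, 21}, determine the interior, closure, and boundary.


int(A) = {20, 21}, cl(A) = {19, 20, 21, 22, 23}, ∂A = {19, 22, 23}.

Closed sets in (X, τ) are complements of opens:
  closed(X, τ) = {∅, {19}, {21}, {19, 21}, {19, 22}, {19, 23}, {19, 21, 22}, {19, 21, 23}, {19, 22, 23}, {19, 21, 22, 23}, {19, 20, 21, 22, 23}}.
int(A) = ⋃ {U ∈ τ : U ⊆ A}. Opens contained in A: ∅, {20}, {20, 21}.
Taking the union of these: int(A) = {20, 21}.
cl(A) = ⋂ {C closed : A ⊆ C}. Closed sets containing A: {19, 20, 21, 22, 23}.
Intersecting these: cl(A) = {19, 20, 21, 22, 23}.
∂A = cl(A) ∖ int(A) = {19, 20, 21, 22, 23} ∖ {20, 21} = {19, 22, 23}.


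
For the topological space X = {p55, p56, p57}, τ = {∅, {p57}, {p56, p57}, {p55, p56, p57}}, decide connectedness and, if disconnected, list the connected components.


(X, τ) is connected.

Find clopen sets (U ∈ τ with X ∖ U ∈ τ):
  U = ∅, X ∖ U = {p55, p56, p57} — both open, so U is clopen.
  U = {p55, p56, p57}, X ∖ U = ∅ — both open, so U is clopen.
Only trivial clopens (∅ and X) exist, so (X, τ) is connected.
Compute connected components by grouping points that agree on all clopens:
  component: {p55, p56, p57}


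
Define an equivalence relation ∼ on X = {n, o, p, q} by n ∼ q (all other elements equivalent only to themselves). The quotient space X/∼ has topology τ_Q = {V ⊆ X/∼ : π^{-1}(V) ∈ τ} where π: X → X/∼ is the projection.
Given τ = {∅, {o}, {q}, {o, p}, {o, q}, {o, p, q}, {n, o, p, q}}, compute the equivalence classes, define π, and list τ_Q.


X/∼ = {[n=q], [o], [p]}; |τ_Q| = 4.

Equivalence classes: [n=q], [o], [p].
Quotient map π: X → X/∼ sends n ↦ [n=q], o ↦ [o], p ↦ [p], q ↦ [n=q].
For each subset V ⊆ X/∼, compute π^{-1}(V) ⊆ X and check whether π^{-1}(V) ∈ τ. V is open in τ_Q iff π^{-1}(V) ∈ τ.
  V = {}: π^{-1}(V) = ∅ ∈ τ ✓.
  V = {[n=q]}: π^{-1}(V) = {n, q} ∉ τ ✗.
  V = {[o]}: π^{-1}(V) = {o} ∈ τ ✓.
  V = {[n=q], [o]}: π^{-1}(V) = {n, o, q} ∉ τ ✗.
  V = {[p]}: π^{-1}(V) = {p} ∉ τ ✗.
  V = {[n=q], [p]}: π^{-1}(V) = {n, p, q} ∉ τ ✗.
  V = {[o], [p]}: π^{-1}(V) = {o, p} ∈ τ ✓.
  V = {[n=q], [o], [p]}: π^{-1}(V) = {n, o, p, q} ∈ τ ✓.
Open sets in the quotient: τ_Q = {{}, {[o]}, {[o], [p]}, {[n=q], [o], [p]}} (4 elements).


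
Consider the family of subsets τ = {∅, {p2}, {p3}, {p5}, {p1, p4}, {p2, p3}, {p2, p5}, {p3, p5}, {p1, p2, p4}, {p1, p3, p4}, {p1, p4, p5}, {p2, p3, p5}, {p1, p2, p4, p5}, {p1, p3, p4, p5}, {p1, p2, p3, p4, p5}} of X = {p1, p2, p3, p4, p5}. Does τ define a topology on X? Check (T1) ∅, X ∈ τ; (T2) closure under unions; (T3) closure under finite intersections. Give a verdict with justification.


τ is NOT a topology on X.

Axiom (T1): ∅ ∈ τ? Yes; X ∈ τ? Yes.
Axiom (T2/T3): check pairwise unions and intersections of members of τ.
Counterexample for (T2): {p2} ∪ {p1, p3, p4} = {p1, p2, p3, p4} ∉ τ. Therefore τ is NOT a topology.


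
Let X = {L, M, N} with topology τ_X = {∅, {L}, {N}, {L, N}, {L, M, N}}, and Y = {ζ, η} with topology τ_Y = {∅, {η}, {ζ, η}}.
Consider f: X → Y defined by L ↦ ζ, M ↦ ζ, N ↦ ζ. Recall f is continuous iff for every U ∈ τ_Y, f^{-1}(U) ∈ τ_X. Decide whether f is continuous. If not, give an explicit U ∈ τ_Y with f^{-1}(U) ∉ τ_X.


f IS continuous.

Compute f^{-1}(U) for each U ∈ τ_Y:
  U = ∅: f^{-1}(U) = ∅ ∈ τ_X ✓.
  U = {η}: f^{-1}(U) = ∅ ∈ τ_X ✓.
  U = {ζ, η}: f^{-1}(U) = {L, M, N} ∈ τ_X ✓.
Every preimage lies in τ_X, so f IS continuous.


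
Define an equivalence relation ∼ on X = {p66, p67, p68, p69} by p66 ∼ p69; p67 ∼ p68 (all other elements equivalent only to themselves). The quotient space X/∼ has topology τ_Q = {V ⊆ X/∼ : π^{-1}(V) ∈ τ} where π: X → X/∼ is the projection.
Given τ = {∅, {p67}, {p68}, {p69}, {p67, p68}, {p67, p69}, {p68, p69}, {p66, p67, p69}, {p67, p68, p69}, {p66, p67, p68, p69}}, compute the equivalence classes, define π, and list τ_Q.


X/∼ = {[p66=p69], [p67=p68]}; |τ_Q| = 3.

Equivalence classes: [p66=p69], [p67=p68].
Quotient map π: X → X/∼ sends p66 ↦ [p66=p69], p67 ↦ [p67=p68], p68 ↦ [p67=p68], p69 ↦ [p66=p69].
For each subset V ⊆ X/∼, compute π^{-1}(V) ⊆ X and check whether π^{-1}(V) ∈ τ. V is open in τ_Q iff π^{-1}(V) ∈ τ.
  V = {}: π^{-1}(V) = ∅ ∈ τ ✓.
  V = {[p66=p69]}: π^{-1}(V) = {p66, p69} ∉ τ ✗.
  V = {[p67=p68]}: π^{-1}(V) = {p67, p68} ∈ τ ✓.
  V = {[p66=p69], [p67=p68]}: π^{-1}(V) = {p66, p67, p68, p69} ∈ τ ✓.
Open sets in the quotient: τ_Q = {{}, {[p67=p68]}, {[p66=p69], [p67=p68]}} (3 elements).


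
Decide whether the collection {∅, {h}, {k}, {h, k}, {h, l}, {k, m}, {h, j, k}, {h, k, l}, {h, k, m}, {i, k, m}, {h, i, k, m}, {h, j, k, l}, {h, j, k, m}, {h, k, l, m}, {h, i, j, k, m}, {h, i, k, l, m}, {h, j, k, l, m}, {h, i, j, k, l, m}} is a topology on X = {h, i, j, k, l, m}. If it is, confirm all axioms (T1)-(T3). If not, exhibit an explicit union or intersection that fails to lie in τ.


τ IS a topology on X.

Axiom (T1): ∅ ∈ τ? Yes; X ∈ τ? Yes.
Axiom (T2/T3): check pairwise unions and intersections of members of τ.
All pairwise intersections and unions checked — each lies in τ. Therefore τ satisfies (T1), (T2), (T3): it IS a topology on X.


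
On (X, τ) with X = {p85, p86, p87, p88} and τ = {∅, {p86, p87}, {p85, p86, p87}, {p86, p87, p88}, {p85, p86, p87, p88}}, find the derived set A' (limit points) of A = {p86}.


A' = {p85, p87, p88}

For each x ∈ X, list the open sets U ∈ τ with x ∈ U, then check whether U ∩ (A ∖ {x}) ≠ ∅ for every such U.
  x = p85: opens ∋ x are {p85, p86, p87}, {p85, p86, p87, p88}; each meets A ∖ {p85}, so x IS a limit point.
  x = p86: open {p86, p87} ∋ x has {p86, p87} ∩ (A ∖ {p86}) = ∅, so x is NOT a limit point.
  x = p87: opens ∋ x are {p86, p87}, {p85, p86, p87}, {p86, p87, p88}, {p85, p86, p87, p88}; each meets A ∖ {p87}, so x IS a limit point.
  x = p88: opens ∋ x are {p86, p87, p88}, {p85, p86, p87, p88}; each meets A ∖ {p88}, so x IS a limit point.
Collecting: A' = {p85, p87, p88}.


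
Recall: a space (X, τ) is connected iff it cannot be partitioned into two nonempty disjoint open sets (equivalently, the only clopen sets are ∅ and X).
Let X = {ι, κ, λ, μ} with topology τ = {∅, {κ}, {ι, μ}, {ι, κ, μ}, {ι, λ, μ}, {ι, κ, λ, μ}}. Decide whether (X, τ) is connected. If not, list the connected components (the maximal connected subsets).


(X, τ) is disconnected; components = [{κ}, {ι, λ, μ}].

Find clopen sets (U ∈ τ with X ∖ U ∈ τ):
  U = ∅, X ∖ U = {ι, κ, λ, μ} — both open, so U is clopen.
  U = {κ}, X ∖ U = {ι, λ, μ} — both open, so U is clopen.
  U = {ι, λ, μ}, X ∖ U = {κ} — both open, so U is clopen.
  U = {ι, κ, λ, μ}, X ∖ U = ∅ — both open, so U is clopen.
Nontrivial clopen(s) exist: e.g. {κ}. So (X, τ) is disconnected.
Compute connected components by grouping points that agree on all clopens:
  component: {κ}
  component: {ι, λ, μ}


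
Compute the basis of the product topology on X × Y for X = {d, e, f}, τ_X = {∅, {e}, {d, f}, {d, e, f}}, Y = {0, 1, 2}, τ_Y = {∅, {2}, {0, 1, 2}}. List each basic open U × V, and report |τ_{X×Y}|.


Basis B = {∅ × ∅, {e} × {2}, {d, f} × {2}, {d, e, f} × {2}, {e} × {0, 1, 2}, {d, f} × {0, 1, 2}, {d, e, f} × {0, 1, 2}}; |τ_{X×Y}| = 9.

Enumerate products U × V with U ∈ τ_X, V ∈ τ_Y (deduplicated):
  ∅ × ∅ = {} (∅)
  {e} × {2} = {(e,2)}
  {d, f} × {2} = {(d,2), (f,2)}
  {d, e, f} × {2} = {(d,2), (e,2), (f,2)}
  {e} × {0, 1, 2} = {(e,0), (e,1), (e,2)}
  {d, f} × {0, 1, 2} = {(d,0), (d,1), (d,2), (f,0), (f,1), (f,2)}
  {d, e, f} × {0, 1, 2} = {(d,0), (d,1), (d,2), (e,0), (e,1), (e,2), (f,0), (f,1), (f,2)}
These 7 distinct sets form the basis B.
Close under arbitrary unions to get τ_{X×Y}; counting gives |τ_{X×Y}| = 9.
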